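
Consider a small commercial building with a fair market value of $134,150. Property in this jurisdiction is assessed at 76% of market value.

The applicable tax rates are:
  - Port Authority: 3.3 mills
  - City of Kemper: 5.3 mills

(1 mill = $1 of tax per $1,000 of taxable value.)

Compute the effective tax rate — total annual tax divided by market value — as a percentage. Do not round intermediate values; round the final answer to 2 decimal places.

0.65%

Assessed value = $134,150 × 0.76 = $101,954
Port Authority: $101,954 × 0.0033 = $336.4482
City of Kemper: $101,954 × 0.0053 = $540.3562
Total tax = $876.8044
Effective rate = $876.8044 ÷ $134,150 = 0.65% of market value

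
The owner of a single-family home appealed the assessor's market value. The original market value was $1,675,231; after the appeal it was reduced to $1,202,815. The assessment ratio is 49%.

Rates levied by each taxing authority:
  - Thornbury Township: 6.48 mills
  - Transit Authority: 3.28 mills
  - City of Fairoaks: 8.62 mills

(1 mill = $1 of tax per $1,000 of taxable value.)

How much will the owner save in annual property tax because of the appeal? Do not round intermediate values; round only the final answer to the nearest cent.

$4,254.67

Old assessed value = $1,675,231 × 0.49 = $820,863.19
New assessed value = $1,202,815 × 0.49 = $589,379.35
Combined rate = 0.00648 + 0.00328 + 0.00862 = 0.01838
Old tax = $820,863.19 × 0.01838 = $15,087.4654322
New tax = $589,379.35 × 0.01838 = $10,832.792453
Reduction = $15,087.4654322 − $10,832.792453 = $4,254.6729792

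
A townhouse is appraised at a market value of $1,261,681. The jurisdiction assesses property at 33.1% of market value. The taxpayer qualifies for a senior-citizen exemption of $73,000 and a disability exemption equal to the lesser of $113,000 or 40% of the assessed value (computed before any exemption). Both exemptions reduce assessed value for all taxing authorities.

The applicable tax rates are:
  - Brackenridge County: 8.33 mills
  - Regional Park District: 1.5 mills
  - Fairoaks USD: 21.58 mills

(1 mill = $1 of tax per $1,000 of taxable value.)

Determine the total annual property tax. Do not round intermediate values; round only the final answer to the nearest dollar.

$7,275

Assessed value = $1,261,681 × 0.331 = $417,616.411
Disability exemption = min($113,000, 40% × $417,616.411) = min($113,000, $167,046.5644) = $113,000 (dollar cap binds)
Taxable value = $417,616.411 − $73,000 − $113,000 = $231,616.411
Brackenridge County: $231,616.411 × 0.00833 = $1,929.36470363
Regional Park District: $231,616.411 × 0.0015 = $347.4246165
Fairoaks USD: $231,616.411 × 0.02158 = $4,998.28214938
Total = $7,275.07146951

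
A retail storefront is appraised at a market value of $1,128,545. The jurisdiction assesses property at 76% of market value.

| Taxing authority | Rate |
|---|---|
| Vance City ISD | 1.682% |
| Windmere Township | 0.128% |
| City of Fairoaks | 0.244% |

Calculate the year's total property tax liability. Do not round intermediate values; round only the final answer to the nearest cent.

$17,617.04

Assessed value = $1,128,545 × 0.76 = $857,694.2
Vance City ISD: $857,694.2 × 0.01682 = $14,426.416444
Windmere Township: $857,694.2 × 0.00128 = $1,097.848576
City of Fairoaks: $857,694.2 × 0.00244 = $2,092.773848
Total = $14,426.416444 + $1,097.848576 + $2,092.773848 = $17,617.038868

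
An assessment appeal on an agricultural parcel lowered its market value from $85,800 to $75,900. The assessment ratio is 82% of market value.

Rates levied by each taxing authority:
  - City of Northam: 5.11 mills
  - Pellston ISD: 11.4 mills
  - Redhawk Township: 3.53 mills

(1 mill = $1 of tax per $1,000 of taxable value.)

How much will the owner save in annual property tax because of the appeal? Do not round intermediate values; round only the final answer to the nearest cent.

$162.68

Old assessed value = $85,800 × 0.82 = $70,356
New assessed value = $75,900 × 0.82 = $62,238
Combined rate = 0.00511 + 0.0114 + 0.00353 = 0.02004
Old tax = $70,356 × 0.02004 = $1,409.93424
New tax = $62,238 × 0.02004 = $1,247.24952
Reduction = $1,409.93424 − $1,247.24952 = $162.68472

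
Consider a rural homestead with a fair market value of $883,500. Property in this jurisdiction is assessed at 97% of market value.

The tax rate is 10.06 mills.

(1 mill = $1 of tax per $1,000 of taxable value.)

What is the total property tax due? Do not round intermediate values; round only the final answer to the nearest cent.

Assessed value = $883,500 × 0.97 = $856,995
Tax = $856,995 × 0.01006 = $8,621.3697

$8,621.37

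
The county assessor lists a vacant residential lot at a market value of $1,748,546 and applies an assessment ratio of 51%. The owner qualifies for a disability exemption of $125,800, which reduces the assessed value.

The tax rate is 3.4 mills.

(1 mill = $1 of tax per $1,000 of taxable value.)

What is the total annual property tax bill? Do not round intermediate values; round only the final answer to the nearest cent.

Assessed value = $1,748,546 × 0.51 = $891,758.46
Taxable value = $891,758.46 − $125,800 = $765,958.46
Tax = $765,958.46 × 0.0034 = $2,604.258764

$2,604.26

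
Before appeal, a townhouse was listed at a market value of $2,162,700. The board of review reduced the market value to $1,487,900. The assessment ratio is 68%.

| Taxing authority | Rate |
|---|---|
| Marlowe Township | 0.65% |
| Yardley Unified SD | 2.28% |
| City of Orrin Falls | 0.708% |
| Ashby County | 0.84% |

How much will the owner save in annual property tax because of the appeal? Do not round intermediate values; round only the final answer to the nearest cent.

$20,547.93

Old assessed value = $2,162,700 × 0.68 = $1,470,636
New assessed value = $1,487,900 × 0.68 = $1,011,772
Combined rate = 0.0065 + 0.0228 + 0.00708 + 0.0084 = 0.04478
Old tax = $1,470,636 × 0.04478 = $65,855.08008
New tax = $1,011,772 × 0.04478 = $45,307.15016
Reduction = $65,855.08008 − $45,307.15016 = $20,547.92992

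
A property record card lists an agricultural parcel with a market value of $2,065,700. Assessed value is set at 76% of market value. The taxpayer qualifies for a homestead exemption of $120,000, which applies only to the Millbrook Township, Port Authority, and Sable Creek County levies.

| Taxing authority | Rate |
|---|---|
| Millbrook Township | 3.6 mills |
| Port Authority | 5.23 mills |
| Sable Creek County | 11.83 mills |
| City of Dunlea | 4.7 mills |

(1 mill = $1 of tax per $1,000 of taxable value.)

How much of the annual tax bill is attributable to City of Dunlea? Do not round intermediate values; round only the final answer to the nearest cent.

$7,378.68

Assessed value = $2,065,700 × 0.76 = $1,569,932
City of Dunlea taxable value = $1,569,932 (exemption does not apply)
City of Dunlea levy = $1,569,932 × 0.0047 = $7,378.6804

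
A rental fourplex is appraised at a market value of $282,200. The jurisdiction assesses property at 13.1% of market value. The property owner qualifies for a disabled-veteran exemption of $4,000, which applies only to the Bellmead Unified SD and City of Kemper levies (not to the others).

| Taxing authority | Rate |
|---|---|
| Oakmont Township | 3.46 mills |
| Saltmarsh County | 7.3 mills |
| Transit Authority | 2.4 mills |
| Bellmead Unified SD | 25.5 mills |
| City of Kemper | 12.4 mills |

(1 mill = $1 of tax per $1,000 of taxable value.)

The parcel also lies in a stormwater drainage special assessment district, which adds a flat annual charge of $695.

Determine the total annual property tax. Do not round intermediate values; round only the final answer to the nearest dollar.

Assessed value = $282,200 × 0.131 = $36,968.2
Oakmont Township: $36,968.2 × 0.00346 = $127.909972
Saltmarsh County: $36,968.2 × 0.0073 = $269.86786
Transit Authority: $36,968.2 × 0.0024 = $88.72368
Bellmead Unified SD: ($36,968.2 − $4,000) × 0.0255 = $32,968.2 × 0.0255 = $840.6891
City of Kemper: ($36,968.2 − $4,000) × 0.0124 = $32,968.2 × 0.0124 = $408.80568
Levies subtotal = $1,735.996292
Total = $1,735.996292 + $695 = $2,430.996292

$2,431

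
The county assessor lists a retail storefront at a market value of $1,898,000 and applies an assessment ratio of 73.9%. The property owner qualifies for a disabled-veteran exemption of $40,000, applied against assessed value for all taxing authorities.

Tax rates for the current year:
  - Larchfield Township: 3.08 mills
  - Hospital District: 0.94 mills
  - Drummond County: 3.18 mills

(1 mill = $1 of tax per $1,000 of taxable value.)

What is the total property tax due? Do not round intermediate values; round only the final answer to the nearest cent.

Assessed value = $1,898,000 × 0.739 = $1,402,622
Taxable value = $1,402,622 − $40,000 = $1,362,622
Larchfield Township: $1,362,622 × 0.00308 = $4,196.87576
Hospital District: $1,362,622 × 0.00094 = $1,280.86468
Drummond County: $1,362,622 × 0.00318 = $4,333.13796
Total = $4,196.87576 + $1,280.86468 + $4,333.13796 = $9,810.8784

$9,810.88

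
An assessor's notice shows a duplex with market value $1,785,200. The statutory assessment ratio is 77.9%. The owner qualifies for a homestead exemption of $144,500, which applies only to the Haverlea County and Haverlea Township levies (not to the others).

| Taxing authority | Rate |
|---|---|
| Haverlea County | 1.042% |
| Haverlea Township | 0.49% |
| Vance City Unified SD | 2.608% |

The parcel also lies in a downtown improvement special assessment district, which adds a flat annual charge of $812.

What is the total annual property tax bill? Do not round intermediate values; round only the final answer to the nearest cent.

$56,172.03

Assessed value = $1,785,200 × 0.779 = $1,390,670.8
Haverlea County: ($1,390,670.8 − $144,500) × 0.01042 = $1,246,170.8 × 0.01042 = $12,985.099736
Haverlea Township: ($1,390,670.8 − $144,500) × 0.0049 = $1,246,170.8 × 0.0049 = $6,106.23692
Vance City Unified SD: $1,390,670.8 × 0.02608 = $36,268.694464
Levies subtotal = $55,360.03112
Total = $55,360.03112 + $812 = $56,172.03112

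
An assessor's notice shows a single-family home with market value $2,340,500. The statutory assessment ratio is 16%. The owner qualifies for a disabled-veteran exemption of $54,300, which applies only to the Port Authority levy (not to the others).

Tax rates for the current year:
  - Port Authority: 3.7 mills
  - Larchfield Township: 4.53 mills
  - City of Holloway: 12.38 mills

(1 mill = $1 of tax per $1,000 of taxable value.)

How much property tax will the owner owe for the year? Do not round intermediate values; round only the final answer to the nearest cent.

Assessed value = $2,340,500 × 0.16 = $374,480
Port Authority: ($374,480 − $54,300) × 0.0037 = $320,180 × 0.0037 = $1,184.666
Larchfield Township: $374,480 × 0.00453 = $1,696.3944
City of Holloway: $374,480 × 0.01238 = $4,636.0624
Total = $7,517.1228

$7,517.12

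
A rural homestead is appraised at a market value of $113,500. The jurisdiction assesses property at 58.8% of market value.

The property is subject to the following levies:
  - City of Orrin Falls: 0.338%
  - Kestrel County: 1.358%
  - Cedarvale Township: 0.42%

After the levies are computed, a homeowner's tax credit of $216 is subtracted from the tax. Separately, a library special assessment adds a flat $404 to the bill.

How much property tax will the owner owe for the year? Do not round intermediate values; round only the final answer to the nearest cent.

Assessed value = $113,500 × 0.588 = $66,738
City of Orrin Falls: $66,738 × 0.00338 = $225.57444
Kestrel County: $66,738 × 0.01358 = $906.30204
Cedarvale Township: $66,738 × 0.0042 = $280.2996
Levies subtotal = $1,412.17608
After credit = $1,412.17608 − $216 = $1,196.17608
Total = $1,196.17608 + $404 = $1,600.17608

$1,600.18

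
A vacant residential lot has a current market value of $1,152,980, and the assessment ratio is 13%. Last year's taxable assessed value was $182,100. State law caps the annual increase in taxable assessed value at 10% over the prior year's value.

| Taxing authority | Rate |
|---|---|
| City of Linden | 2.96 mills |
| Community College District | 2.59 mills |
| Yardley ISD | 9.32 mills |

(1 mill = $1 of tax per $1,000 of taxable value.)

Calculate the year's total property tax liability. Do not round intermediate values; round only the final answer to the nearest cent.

Uncapped assessed value = $1,152,980 × 0.13 = $149,887.4
Cap limit = $182,100 × 1.1 = $200,310
Taxable assessed value = min($149,887.4, $200,310) = $149,887.4 (cap does not bind)
City of Linden: $149,887.4 × 0.00296 = $443.666704
Community College District: $149,887.4 × 0.00259 = $388.208366
Yardley ISD: $149,887.4 × 0.00932 = $1,396.950568
Total = $2,228.825638

$2,228.83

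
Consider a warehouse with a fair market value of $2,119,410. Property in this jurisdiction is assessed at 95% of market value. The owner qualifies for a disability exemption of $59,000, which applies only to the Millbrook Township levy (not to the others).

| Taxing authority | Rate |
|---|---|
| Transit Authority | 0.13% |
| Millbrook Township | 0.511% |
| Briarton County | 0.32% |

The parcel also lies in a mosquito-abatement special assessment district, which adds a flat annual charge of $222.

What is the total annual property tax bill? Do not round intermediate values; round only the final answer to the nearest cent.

$19,269.66

Assessed value = $2,119,410 × 0.95 = $2,013,439.5
Transit Authority: $2,013,439.5 × 0.0013 = $2,617.47135
Millbrook Township: ($2,013,439.5 − $59,000) × 0.00511 = $1,954,439.5 × 0.00511 = $9,987.185845
Briarton County: $2,013,439.5 × 0.0032 = $6,443.0064
Levies subtotal = $19,047.663595
Total = $19,047.663595 + $222 = $19,269.663595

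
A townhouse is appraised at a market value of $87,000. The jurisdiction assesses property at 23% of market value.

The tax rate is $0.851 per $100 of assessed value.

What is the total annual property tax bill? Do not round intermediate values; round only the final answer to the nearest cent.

Assessed value = $87,000 × 0.23 = $20,010
Tax = $20,010 × 0.00851 = $170.2851

$170.29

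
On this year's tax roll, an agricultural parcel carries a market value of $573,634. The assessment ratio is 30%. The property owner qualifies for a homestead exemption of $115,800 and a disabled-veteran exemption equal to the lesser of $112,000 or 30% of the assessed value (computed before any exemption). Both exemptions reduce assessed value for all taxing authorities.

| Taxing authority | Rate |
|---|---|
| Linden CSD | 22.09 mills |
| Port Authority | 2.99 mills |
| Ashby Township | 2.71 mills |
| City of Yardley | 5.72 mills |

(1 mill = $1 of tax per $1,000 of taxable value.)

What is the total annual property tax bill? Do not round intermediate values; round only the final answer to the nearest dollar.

$156

Assessed value = $573,634 × 0.3 = $172,090.2
Disabled-veteran exemption = min($112,000, 30% × $172,090.2) = min($112,000, $51,627.06) = $51,627.06 (percentage binds)
Taxable value = $172,090.2 − $115,800 − $51,627.06 = $4,663.14
Linden CSD: $4,663.14 × 0.02209 = $103.0087626
Port Authority: $4,663.14 × 0.00299 = $13.9427886
Ashby Township: $4,663.14 × 0.00271 = $12.6371094
City of Yardley: $4,663.14 × 0.00572 = $26.6731608
Total = $156.2618214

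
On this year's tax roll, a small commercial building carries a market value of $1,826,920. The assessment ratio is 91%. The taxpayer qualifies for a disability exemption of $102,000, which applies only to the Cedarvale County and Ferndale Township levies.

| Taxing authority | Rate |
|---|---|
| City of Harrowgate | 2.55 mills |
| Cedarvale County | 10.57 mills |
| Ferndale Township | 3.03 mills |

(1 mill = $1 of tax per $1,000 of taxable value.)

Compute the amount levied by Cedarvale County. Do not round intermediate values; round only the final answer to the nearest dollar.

$16,494

Assessed value = $1,826,920 × 0.91 = $1,662,497.2
Cedarvale County taxable value = $1,662,497.2 − $102,000 = $1,560,497.2
Cedarvale County levy = $1,560,497.2 × 0.01057 = $16,494.455404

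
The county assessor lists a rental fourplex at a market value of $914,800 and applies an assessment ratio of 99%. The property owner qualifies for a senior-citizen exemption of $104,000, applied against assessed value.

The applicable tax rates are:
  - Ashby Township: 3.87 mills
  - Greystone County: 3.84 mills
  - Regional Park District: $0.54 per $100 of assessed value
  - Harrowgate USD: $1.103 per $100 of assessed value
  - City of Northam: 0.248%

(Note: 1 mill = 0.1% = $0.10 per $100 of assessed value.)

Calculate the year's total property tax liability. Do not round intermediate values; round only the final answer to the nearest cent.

Assessed value = $914,800 × 0.99 = $905,652
Taxable value = $905,652 − $104,000 = $801,652
Ashby Township: $801,652 × 0.00387 = $3,102.39324
Greystone County: $801,652 × 0.00384 = $3,078.34368
Regional Park District: $801,652 × 0.0054 = $4,328.9208
Harrowgate USD: $801,652 × 0.01103 = $8,842.22156
City of Northam: $801,652 × 0.00248 = $1,988.09696
Total = $21,339.97624

$21,339.98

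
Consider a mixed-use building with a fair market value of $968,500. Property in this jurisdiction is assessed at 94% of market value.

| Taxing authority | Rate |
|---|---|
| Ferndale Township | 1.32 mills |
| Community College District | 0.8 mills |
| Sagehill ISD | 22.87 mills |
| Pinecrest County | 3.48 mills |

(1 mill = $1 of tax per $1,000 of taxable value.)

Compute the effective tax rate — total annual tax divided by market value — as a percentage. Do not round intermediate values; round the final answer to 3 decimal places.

2.676%

Assessed value = $968,500 × 0.94 = $910,390
Ferndale Township: $910,390 × 0.00132 = $1,201.7148
Community College District: $910,390 × 0.0008 = $728.312
Sagehill ISD: $910,390 × 0.02287 = $20,820.6193
Pinecrest County: $910,390 × 0.00348 = $3,168.1572
Total tax = $25,918.8033
Effective rate = $25,918.8033 ÷ $968,500 = 2.676% of market value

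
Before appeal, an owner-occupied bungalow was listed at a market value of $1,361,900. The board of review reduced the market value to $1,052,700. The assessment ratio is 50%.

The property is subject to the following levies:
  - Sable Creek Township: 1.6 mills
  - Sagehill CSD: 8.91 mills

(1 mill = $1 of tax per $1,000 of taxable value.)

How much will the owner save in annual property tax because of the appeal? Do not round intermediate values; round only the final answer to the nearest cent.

$1,624.85

Old assessed value = $1,361,900 × 0.5 = $680,950
New assessed value = $1,052,700 × 0.5 = $526,350
Combined rate = 0.0016 + 0.00891 = 0.01051
Old tax = $680,950 × 0.01051 = $7,156.7845
New tax = $526,350 × 0.01051 = $5,531.9385
Reduction = $7,156.7845 − $5,531.9385 = $1,624.846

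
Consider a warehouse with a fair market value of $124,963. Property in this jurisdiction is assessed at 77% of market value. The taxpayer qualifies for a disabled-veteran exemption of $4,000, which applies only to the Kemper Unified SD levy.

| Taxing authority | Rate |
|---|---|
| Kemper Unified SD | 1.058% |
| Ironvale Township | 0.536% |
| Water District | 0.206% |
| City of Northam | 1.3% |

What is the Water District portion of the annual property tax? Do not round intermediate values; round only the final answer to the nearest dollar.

Assessed value = $124,963 × 0.77 = $96,221.51
Water District taxable value = $96,221.51 (exemption does not apply)
Water District levy = $96,221.51 × 0.00206 = $198.2163106

$198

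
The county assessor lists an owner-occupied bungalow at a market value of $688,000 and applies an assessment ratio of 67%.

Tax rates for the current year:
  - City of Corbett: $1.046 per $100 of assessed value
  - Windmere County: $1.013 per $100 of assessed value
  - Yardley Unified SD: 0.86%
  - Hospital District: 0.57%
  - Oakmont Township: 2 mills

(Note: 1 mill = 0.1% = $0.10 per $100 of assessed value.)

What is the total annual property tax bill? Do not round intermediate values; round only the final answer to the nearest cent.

Assessed value = $688,000 × 0.67 = $460,960
City of Corbett: $460,960 × 0.01046 = $4,821.6416
Windmere County: $460,960 × 0.01013 = $4,669.5248
Yardley Unified SD: $460,960 × 0.0086 = $3,964.256
Hospital District: $460,960 × 0.0057 = $2,627.472
Oakmont Township: $460,960 × 0.002 = $921.92
Total = $17,004.8144

$17,004.81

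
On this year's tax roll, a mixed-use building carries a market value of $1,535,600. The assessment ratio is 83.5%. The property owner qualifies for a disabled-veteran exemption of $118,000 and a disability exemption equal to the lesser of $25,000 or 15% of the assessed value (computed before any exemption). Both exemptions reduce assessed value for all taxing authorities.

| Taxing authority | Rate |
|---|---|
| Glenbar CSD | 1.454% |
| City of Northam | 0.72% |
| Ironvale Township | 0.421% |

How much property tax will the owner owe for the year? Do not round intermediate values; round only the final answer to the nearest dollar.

Assessed value = $1,535,600 × 0.835 = $1,282,226
Disability exemption = min($25,000, 15% × $1,282,226) = min($25,000, $192,333.9) = $25,000 (dollar cap binds)
Taxable value = $1,282,226 − $118,000 − $25,000 = $1,139,226
Glenbar CSD: $1,139,226 × 0.01454 = $16,564.34604
City of Northam: $1,139,226 × 0.0072 = $8,202.4272
Ironvale Township: $1,139,226 × 0.00421 = $4,796.14146
Total = $29,562.9147

$29,563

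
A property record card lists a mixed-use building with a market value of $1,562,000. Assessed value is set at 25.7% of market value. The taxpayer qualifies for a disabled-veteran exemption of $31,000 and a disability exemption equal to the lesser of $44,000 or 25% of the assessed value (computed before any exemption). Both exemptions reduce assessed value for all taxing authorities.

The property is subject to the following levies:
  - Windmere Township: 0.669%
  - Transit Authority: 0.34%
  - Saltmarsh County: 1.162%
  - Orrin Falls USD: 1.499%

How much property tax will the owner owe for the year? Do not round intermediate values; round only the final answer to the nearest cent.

Assessed value = $1,562,000 × 0.257 = $401,434
Disability exemption = min($44,000, 25% × $401,434) = min($44,000, $100,358.5) = $44,000 (dollar cap binds)
Taxable value = $401,434 − $31,000 − $44,000 = $326,434
Windmere Township: $326,434 × 0.00669 = $2,183.84346
Transit Authority: $326,434 × 0.0034 = $1,109.8756
Saltmarsh County: $326,434 × 0.01162 = $3,793.16308
Orrin Falls USD: $326,434 × 0.01499 = $4,893.24566
Total = $11,980.1278

$11,980.13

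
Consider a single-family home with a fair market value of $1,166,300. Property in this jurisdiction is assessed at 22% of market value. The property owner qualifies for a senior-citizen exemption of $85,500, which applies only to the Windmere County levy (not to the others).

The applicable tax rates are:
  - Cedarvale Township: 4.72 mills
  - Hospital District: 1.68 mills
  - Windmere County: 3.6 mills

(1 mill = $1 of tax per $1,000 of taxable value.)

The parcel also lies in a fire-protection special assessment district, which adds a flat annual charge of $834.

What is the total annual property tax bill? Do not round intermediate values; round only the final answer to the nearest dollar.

Assessed value = $1,166,300 × 0.22 = $256,586
Cedarvale Township: $256,586 × 0.00472 = $1,211.08592
Hospital District: $256,586 × 0.00168 = $431.06448
Windmere County: ($256,586 − $85,500) × 0.0036 = $171,086 × 0.0036 = $615.9096
Levies subtotal = $2,258.06
Total = $2,258.06 + $834 = $3,092.06

$3,092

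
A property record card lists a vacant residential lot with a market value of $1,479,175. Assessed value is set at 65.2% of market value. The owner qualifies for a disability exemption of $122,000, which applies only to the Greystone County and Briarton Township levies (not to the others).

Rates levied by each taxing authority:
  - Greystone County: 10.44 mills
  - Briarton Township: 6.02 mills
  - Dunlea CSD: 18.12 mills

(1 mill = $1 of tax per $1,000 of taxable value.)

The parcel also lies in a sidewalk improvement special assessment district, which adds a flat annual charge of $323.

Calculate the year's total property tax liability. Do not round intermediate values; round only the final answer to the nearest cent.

Assessed value = $1,479,175 × 0.652 = $964,422.1
Greystone County: ($964,422.1 − $122,000) × 0.01044 = $842,422.1 × 0.01044 = $8,794.886724
Briarton Township: ($964,422.1 − $122,000) × 0.00602 = $842,422.1 × 0.00602 = $5,071.381042
Dunlea CSD: $964,422.1 × 0.01812 = $17,475.328452
Levies subtotal = $31,341.596218
Total = $31,341.596218 + $323 = $31,664.596218

$31,664.60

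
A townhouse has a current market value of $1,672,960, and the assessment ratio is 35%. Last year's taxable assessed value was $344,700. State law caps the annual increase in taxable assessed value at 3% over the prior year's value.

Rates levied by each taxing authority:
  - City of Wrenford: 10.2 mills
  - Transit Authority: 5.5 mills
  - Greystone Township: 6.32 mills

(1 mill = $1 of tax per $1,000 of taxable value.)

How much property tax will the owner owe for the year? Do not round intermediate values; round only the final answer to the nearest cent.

Uncapped assessed value = $1,672,960 × 0.35 = $585,536
Cap limit = $344,700 × 1.03 = $355,041
Taxable assessed value = min($585,536, $355,041) = $355,041 (cap binds)
City of Wrenford: $355,041 × 0.0102 = $3,621.4182
Transit Authority: $355,041 × 0.0055 = $1,952.7255
Greystone Township: $355,041 × 0.00632 = $2,243.85912
Total = $7,818.00282

$7,818.00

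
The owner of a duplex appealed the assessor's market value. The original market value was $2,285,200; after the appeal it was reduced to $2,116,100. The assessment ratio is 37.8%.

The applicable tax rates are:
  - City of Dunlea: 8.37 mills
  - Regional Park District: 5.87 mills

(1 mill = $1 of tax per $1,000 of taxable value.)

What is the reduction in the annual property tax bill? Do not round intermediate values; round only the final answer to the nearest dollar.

$910

Old assessed value = $2,285,200 × 0.378 = $863,805.6
New assessed value = $2,116,100 × 0.378 = $799,885.8
Combined rate = 0.00837 + 0.00587 = 0.01424
Old tax = $863,805.6 × 0.01424 = $12,300.591744
New tax = $799,885.8 × 0.01424 = $11,390.373792
Reduction = $12,300.591744 − $11,390.373792 = $910.217952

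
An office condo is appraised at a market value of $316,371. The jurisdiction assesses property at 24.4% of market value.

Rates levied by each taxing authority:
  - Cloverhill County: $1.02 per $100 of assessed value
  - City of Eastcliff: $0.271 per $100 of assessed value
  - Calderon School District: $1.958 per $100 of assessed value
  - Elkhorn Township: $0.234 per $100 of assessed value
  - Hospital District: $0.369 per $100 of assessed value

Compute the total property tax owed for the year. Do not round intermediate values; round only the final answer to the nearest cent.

Assessed value = $316,371 × 0.244 = $77,194.524
Cloverhill County: $77,194.524 × 0.0102 = $787.3841448
City of Eastcliff: $77,194.524 × 0.00271 = $209.19716004
Calderon School District: $77,194.524 × 0.01958 = $1,511.46877992
Elkhorn Township: $77,194.524 × 0.00234 = $180.63518616
Hospital District: $77,194.524 × 0.00369 = $284.84779356
Total = $787.3841448 + $209.19716004 + $1,511.46877992 + $180.63518616 + $284.84779356 = $2,973.53306448

$2,973.53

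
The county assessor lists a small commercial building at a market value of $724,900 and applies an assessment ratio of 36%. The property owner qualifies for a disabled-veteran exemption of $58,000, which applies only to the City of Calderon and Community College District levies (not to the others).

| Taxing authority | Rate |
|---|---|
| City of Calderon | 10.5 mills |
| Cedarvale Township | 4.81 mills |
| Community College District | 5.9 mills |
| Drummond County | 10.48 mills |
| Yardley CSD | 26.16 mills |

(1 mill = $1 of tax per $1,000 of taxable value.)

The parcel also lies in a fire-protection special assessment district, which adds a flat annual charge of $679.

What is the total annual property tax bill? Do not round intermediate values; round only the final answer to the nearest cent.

$14,824.57

Assessed value = $724,900 × 0.36 = $260,964
City of Calderon: ($260,964 − $58,000) × 0.0105 = $202,964 × 0.0105 = $2,131.122
Cedarvale Township: $260,964 × 0.00481 = $1,255.23684
Community College District: ($260,964 − $58,000) × 0.0059 = $202,964 × 0.0059 = $1,197.4876
Drummond County: $260,964 × 0.01048 = $2,734.90272
Yardley CSD: $260,964 × 0.02616 = $6,826.81824
Levies subtotal = $14,145.5674
Total = $14,145.5674 + $679 = $14,824.5674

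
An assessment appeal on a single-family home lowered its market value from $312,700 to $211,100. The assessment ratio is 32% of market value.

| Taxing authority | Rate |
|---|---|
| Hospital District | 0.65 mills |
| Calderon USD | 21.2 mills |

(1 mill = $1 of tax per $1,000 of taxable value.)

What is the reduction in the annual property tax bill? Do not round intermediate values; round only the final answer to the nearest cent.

Old assessed value = $312,700 × 0.32 = $100,064
New assessed value = $211,100 × 0.32 = $67,552
Combined rate = 0.00065 + 0.0212 = 0.02185
Old tax = $100,064 × 0.02185 = $2,186.3984
New tax = $67,552 × 0.02185 = $1,476.0112
Reduction = $2,186.3984 − $1,476.0112 = $710.3872

$710.39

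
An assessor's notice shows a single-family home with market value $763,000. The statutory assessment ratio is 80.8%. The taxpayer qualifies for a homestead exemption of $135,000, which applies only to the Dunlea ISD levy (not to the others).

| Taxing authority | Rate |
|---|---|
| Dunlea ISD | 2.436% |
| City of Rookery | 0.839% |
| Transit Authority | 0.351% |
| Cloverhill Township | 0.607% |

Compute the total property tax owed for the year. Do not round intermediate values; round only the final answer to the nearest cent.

$22,808.01

Assessed value = $763,000 × 0.808 = $616,504
Dunlea ISD: ($616,504 − $135,000) × 0.02436 = $481,504 × 0.02436 = $11,729.43744
City of Rookery: $616,504 × 0.00839 = $5,172.46856
Transit Authority: $616,504 × 0.00351 = $2,163.92904
Cloverhill Township: $616,504 × 0.00607 = $3,742.17928
Total = $22,808.01432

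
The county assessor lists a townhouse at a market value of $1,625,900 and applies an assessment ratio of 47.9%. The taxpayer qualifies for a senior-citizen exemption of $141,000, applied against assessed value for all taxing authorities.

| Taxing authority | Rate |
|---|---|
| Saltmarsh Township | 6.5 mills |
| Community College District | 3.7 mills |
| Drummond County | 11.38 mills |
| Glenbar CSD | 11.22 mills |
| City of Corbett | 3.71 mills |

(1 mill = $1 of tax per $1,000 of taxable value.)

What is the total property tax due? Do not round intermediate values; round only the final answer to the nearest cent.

$23,286.30

Assessed value = $1,625,900 × 0.479 = $778,806.1
Taxable value = $778,806.1 − $141,000 = $637,806.1
Saltmarsh Township: $637,806.1 × 0.0065 = $4,145.73965
Community College District: $637,806.1 × 0.0037 = $2,359.88257
Drummond County: $637,806.1 × 0.01138 = $7,258.233418
Glenbar CSD: $637,806.1 × 0.01122 = $7,156.184442
City of Corbett: $637,806.1 × 0.00371 = $2,366.260631
Total = $4,145.73965 + $2,359.88257 + $7,258.233418 + $7,156.184442 + $2,366.260631 = $23,286.300711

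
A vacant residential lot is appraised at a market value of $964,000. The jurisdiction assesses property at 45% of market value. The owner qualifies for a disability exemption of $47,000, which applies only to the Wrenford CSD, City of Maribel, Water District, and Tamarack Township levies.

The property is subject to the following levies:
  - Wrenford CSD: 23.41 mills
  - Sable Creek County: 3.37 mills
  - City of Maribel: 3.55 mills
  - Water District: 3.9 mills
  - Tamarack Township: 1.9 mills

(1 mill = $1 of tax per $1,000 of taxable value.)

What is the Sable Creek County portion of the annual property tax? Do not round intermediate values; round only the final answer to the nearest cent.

Assessed value = $964,000 × 0.45 = $433,800
Sable Creek County taxable value = $433,800 (exemption does not apply)
Sable Creek County levy = $433,800 × 0.00337 = $1,461.906

$1,461.91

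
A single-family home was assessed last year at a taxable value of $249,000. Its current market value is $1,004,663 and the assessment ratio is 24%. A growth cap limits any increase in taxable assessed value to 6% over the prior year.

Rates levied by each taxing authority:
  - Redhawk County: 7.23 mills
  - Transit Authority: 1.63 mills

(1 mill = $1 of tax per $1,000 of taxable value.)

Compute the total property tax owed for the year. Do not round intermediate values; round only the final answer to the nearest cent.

Uncapped assessed value = $1,004,663 × 0.24 = $241,119.12
Cap limit = $249,000 × 1.06 = $263,940
Taxable assessed value = min($241,119.12, $263,940) = $241,119.12 (cap does not bind)
Redhawk County: $241,119.12 × 0.00723 = $1,743.2912376
Transit Authority: $241,119.12 × 0.00163 = $393.0241656
Total = $2,136.3154032

$2,136.32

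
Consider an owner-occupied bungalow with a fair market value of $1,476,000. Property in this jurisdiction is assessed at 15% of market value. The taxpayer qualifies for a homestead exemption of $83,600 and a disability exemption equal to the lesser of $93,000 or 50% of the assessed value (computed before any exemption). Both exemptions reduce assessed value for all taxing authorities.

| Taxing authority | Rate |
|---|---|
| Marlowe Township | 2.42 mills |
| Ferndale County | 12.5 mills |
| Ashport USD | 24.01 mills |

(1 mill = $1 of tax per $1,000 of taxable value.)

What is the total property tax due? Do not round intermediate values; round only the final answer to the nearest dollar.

$1,744

Assessed value = $1,476,000 × 0.15 = $221,400
Disability exemption = min($93,000, 50% × $221,400) = min($93,000, $110,700) = $93,000 (dollar cap binds)
Taxable value = $221,400 − $83,600 − $93,000 = $44,800
Marlowe Township: $44,800 × 0.00242 = $108.416
Ferndale County: $44,800 × 0.0125 = $560
Ashport USD: $44,800 × 0.02401 = $1,075.648
Total = $1,744.064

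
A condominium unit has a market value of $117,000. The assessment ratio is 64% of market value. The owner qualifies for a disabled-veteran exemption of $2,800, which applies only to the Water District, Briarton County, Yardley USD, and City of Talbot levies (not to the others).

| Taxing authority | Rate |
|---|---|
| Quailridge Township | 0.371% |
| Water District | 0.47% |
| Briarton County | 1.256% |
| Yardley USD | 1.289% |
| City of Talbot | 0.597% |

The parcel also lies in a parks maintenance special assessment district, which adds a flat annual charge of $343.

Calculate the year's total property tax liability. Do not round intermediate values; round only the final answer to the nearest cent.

Assessed value = $117,000 × 0.64 = $74,880
Quailridge Township: $74,880 × 0.00371 = $277.8048
Water District: ($74,880 − $2,800) × 0.0047 = $72,080 × 0.0047 = $338.776
Briarton County: ($74,880 − $2,800) × 0.01256 = $72,080 × 0.01256 = $905.3248
Yardley USD: ($74,880 − $2,800) × 0.01289 = $72,080 × 0.01289 = $929.1112
City of Talbot: ($74,880 − $2,800) × 0.00597 = $72,080 × 0.00597 = $430.3176
Levies subtotal = $2,881.3344
Total = $2,881.3344 + $343 = $3,224.3344

$3,224.33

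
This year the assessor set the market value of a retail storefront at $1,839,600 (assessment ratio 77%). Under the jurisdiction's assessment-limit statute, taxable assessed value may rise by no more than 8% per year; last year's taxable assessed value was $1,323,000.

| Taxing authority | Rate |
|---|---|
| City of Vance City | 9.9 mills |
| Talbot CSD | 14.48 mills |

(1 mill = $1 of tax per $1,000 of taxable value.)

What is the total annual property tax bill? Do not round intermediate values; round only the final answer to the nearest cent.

Uncapped assessed value = $1,839,600 × 0.77 = $1,416,492
Cap limit = $1,323,000 × 1.08 = $1,428,840
Taxable assessed value = min($1,416,492, $1,428,840) = $1,416,492 (cap does not bind)
City of Vance City: $1,416,492 × 0.0099 = $14,023.2708
Talbot CSD: $1,416,492 × 0.01448 = $20,510.80416
Total = $34,534.07496

$34,534.07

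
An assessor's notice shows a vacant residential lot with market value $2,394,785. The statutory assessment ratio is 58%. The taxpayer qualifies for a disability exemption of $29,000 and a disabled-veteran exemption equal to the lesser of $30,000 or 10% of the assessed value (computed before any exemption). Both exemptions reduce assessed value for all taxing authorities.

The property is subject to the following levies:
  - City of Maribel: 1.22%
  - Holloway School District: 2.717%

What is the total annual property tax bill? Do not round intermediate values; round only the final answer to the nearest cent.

$52,361.13

Assessed value = $2,394,785 × 0.58 = $1,388,975.3
Disabled-veteran exemption = min($30,000, 10% × $1,388,975.3) = min($30,000, $138,897.53) = $30,000 (dollar cap binds)
Taxable value = $1,388,975.3 − $29,000 − $30,000 = $1,329,975.3
City of Maribel: $1,329,975.3 × 0.0122 = $16,225.69866
Holloway School District: $1,329,975.3 × 0.02717 = $36,135.428901
Total = $52,361.127561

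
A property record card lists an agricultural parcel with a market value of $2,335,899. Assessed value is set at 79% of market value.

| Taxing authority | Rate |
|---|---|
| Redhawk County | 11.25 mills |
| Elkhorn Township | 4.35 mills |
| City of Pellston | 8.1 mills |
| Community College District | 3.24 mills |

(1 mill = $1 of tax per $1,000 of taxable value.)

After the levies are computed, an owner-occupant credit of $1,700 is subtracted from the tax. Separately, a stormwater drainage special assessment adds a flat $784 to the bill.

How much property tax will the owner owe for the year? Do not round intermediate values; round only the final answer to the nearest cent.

Assessed value = $2,335,899 × 0.79 = $1,845,360.21
Redhawk County: $1,845,360.21 × 0.01125 = $20,760.3023625
Elkhorn Township: $1,845,360.21 × 0.00435 = $8,027.3169135
City of Pellston: $1,845,360.21 × 0.0081 = $14,947.417701
Community College District: $1,845,360.21 × 0.00324 = $5,978.9670804
Levies subtotal = $49,714.0040574
After credit = $49,714.0040574 − $1,700 = $48,014.0040574
Total = $48,014.0040574 + $784 = $48,798.0040574

$48,798.00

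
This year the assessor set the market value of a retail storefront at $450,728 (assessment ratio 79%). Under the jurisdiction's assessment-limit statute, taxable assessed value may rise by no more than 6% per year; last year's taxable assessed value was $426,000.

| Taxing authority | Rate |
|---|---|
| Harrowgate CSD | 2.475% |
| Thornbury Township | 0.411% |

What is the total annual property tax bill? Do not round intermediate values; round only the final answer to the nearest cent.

Uncapped assessed value = $450,728 × 0.79 = $356,075.12
Cap limit = $426,000 × 1.06 = $451,560
Taxable assessed value = min($356,075.12, $451,560) = $356,075.12 (cap does not bind)
Harrowgate CSD: $356,075.12 × 0.02475 = $8,812.85922
Thornbury Township: $356,075.12 × 0.00411 = $1,463.4687432
Total = $10,276.3279632

$10,276.33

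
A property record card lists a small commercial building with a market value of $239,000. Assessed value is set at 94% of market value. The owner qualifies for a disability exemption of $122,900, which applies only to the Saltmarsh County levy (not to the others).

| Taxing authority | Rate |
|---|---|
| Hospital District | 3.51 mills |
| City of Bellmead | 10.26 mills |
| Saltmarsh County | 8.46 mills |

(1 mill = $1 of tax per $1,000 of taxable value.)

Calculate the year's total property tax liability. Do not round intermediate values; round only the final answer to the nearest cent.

Assessed value = $239,000 × 0.94 = $224,660
Hospital District: $224,660 × 0.00351 = $788.5566
City of Bellmead: $224,660 × 0.01026 = $2,305.0116
Saltmarsh County: ($224,660 − $122,900) × 0.00846 = $101,760 × 0.00846 = $860.8896
Total = $3,954.4578

$3,954.46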